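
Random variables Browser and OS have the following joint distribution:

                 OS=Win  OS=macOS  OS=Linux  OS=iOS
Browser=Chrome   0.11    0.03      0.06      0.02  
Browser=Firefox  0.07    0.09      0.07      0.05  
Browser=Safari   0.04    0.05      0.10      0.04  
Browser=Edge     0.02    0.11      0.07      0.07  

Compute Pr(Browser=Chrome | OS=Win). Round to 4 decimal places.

P(OS=Win) = 0.11 + 0.07 + 0.04 + 0.02 = 0.24.
P(Browser=Chrome | OS=Win) = 0.11/0.24 = 0.4583.

0.4583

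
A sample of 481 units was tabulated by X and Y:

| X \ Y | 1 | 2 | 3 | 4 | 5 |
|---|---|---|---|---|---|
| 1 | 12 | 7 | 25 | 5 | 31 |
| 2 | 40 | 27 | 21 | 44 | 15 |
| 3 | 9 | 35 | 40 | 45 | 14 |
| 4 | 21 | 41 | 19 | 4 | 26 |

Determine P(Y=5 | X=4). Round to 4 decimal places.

0.2342

Total with X=4: 21 + 41 + 19 + 4 + 26 = 111.
P(Y=5 | X=4) = 26/111 = 0.2342.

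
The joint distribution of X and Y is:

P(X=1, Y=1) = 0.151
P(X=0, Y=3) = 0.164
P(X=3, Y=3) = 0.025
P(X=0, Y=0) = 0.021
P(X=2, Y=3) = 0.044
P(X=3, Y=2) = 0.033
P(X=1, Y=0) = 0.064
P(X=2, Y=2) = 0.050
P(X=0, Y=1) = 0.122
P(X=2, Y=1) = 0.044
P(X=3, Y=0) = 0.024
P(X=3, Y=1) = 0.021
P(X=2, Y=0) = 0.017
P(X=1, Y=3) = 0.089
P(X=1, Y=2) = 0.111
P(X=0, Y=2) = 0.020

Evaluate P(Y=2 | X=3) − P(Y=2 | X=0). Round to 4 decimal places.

0.2592

P(X=3) = 0.024 + 0.021 + 0.033 + 0.025 = 0.103; P(Y=2 | X=3) = 0.033/0.103 = 0.32039.
P(X=0) = 0.021 + 0.122 + 0.020 + 0.164 = 0.327; P(Y=2 | X=0) = 0.020/0.327 = 0.06116.
Difference = 0.2592.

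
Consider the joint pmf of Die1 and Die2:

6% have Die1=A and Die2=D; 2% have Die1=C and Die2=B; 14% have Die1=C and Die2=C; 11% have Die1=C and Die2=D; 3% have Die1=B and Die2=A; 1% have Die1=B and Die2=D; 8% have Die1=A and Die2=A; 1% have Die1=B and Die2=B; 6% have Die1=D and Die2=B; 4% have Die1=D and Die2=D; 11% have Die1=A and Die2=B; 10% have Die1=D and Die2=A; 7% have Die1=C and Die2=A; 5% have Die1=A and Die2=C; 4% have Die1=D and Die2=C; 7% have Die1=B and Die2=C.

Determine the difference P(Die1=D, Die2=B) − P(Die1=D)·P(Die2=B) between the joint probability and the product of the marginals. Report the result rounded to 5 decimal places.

0.01200

P(Die1=D) = 0.10 + 0.06 + 0.04 + 0.04 = 0.24.
P(Die2=B) = 0.11 + 0.01 + 0.02 + 0.06 = 0.20.
P(Die1=D, Die2=B) − P(Die1=D)P(Die2=B) = 0.06 − 0.24×0.20 = 0.01200.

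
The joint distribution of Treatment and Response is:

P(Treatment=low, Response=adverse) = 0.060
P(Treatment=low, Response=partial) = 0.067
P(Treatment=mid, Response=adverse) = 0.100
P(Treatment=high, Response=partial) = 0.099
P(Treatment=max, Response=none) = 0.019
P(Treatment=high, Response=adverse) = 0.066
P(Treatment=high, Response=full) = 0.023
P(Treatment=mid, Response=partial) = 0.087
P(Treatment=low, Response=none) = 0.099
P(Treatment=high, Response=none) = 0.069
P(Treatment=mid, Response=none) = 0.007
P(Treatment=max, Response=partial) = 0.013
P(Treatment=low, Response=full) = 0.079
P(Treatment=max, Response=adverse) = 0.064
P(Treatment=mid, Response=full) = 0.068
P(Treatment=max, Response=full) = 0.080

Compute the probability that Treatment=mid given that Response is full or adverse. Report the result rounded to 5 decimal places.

0.31111

P(Response=full) = 0.079 + 0.068 + 0.023 + 0.080 = 0.250.
P(Response=adverse) = 0.060 + 0.100 + 0.066 + 0.064 = 0.290.
P(Response ∈ {full, adverse}) = 0.250 + 0.290 = 0.540; P(Treatment=mid, Response ∈ {full, adverse}) = 0.068 + 0.100 = 0.168.
P(Treatment=mid | Response ∈ {full, adverse}) = 0.168/0.540 = 0.31111.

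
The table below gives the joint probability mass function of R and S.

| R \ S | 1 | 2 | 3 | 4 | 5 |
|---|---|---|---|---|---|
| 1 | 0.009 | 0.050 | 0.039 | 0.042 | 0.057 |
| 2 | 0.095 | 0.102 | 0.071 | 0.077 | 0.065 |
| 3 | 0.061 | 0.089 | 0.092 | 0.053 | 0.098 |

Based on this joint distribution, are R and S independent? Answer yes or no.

no

P(R=2) = 0.410 and P(S=1) = 0.165, so their product is 0.06765, but P(R=2, S=1) = 0.095. Since these differ, R and S are not independent.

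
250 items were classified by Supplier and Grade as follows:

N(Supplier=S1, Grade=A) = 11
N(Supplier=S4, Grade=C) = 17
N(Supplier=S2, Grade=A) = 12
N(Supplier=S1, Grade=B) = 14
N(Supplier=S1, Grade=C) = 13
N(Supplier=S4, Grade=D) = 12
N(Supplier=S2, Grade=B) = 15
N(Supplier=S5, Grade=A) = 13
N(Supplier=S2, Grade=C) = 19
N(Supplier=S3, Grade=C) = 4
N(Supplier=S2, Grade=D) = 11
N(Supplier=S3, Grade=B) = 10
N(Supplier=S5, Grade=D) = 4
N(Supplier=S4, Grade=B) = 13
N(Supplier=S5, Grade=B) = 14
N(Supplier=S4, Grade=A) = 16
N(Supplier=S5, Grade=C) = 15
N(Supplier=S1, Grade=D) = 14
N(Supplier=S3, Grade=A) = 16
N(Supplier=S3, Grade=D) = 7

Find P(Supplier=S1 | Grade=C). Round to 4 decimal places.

Total with Grade=C: 13 + 19 + 4 + 17 + 15 = 68.
P(Supplier=S1 | Grade=C) = 13/68 = 0.1912.

0.1912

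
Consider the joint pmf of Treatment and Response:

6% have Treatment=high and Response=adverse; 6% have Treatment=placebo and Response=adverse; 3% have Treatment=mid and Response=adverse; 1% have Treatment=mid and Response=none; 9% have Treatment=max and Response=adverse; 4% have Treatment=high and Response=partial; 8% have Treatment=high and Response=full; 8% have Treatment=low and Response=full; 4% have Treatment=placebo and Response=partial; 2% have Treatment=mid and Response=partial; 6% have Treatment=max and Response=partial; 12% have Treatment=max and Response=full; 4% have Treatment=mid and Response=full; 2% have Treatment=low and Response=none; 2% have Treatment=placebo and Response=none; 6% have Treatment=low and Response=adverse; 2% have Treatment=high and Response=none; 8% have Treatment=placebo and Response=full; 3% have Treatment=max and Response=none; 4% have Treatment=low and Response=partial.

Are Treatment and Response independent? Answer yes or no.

yes

Every cell satisfies P(Treatment,Response) = P(Treatment)·P(Response). For instance P(Treatment=high) = 0.20, P(Response=adverse) = 0.30, and 0.20×0.30 = 0.06 matches the joint entry. So Treatment and Response are independent.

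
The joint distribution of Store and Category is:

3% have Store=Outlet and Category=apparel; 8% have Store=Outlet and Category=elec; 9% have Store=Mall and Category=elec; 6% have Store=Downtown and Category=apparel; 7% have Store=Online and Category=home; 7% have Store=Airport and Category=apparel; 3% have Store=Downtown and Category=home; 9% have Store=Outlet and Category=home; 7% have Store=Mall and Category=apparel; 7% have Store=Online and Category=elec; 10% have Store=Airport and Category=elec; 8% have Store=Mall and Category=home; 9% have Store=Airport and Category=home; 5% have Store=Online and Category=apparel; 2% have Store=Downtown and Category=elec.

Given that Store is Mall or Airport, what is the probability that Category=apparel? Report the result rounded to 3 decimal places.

0.280

P(Store=Mall) = 0.07 + 0.09 + 0.08 = 0.24.
P(Store=Airport) = 0.07 + 0.10 + 0.09 = 0.26.
P(Store ∈ {Mall, Airport}) = 0.24 + 0.26 = 0.50; P(Category=apparel, Store ∈ {Mall, Airport}) = 0.07 + 0.07 = 0.14.
P(Category=apparel | Store ∈ {Mall, Airport}) = 0.14/0.50 = 0.280.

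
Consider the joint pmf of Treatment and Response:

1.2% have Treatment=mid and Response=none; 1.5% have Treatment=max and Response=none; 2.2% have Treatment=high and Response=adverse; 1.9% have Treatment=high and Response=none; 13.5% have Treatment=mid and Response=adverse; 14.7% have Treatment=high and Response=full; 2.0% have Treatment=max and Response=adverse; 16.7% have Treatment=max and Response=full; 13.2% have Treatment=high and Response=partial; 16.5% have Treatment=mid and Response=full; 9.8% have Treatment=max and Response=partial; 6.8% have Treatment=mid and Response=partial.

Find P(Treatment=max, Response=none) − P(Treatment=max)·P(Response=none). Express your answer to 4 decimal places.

0.0012

P(Treatment=max) = 0.015 + 0.098 + 0.167 + 0.020 = 0.300.
P(Response=none) = 0.012 + 0.019 + 0.015 = 0.046.
P(Treatment=max, Response=none) − P(Treatment=max)P(Response=none) = 0.015 − 0.300×0.046 = 0.0012.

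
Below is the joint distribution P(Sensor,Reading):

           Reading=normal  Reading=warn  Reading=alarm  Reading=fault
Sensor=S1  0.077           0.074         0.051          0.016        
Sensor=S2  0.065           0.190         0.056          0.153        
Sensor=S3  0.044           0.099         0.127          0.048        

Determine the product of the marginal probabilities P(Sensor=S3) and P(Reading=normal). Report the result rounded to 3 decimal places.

0.059

P(Sensor=S3) = 0.044 + 0.099 + 0.127 + 0.048 = 0.318.
P(Reading=normal) = 0.077 + 0.065 + 0.044 = 0.186.
Product: 0.318 × 0.186 = 0.059.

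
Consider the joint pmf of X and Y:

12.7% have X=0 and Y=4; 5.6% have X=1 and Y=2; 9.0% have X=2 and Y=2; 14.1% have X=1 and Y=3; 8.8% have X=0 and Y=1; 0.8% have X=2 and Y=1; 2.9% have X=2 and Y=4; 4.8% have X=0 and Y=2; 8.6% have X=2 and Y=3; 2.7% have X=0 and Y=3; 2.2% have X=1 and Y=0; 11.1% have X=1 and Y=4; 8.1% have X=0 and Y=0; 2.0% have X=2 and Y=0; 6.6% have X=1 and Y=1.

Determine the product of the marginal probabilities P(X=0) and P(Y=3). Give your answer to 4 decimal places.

0.0942

P(X=0) = 0.081 + 0.088 + 0.048 + 0.027 + 0.127 = 0.371.
P(Y=3) = 0.027 + 0.141 + 0.086 = 0.254.
Product: 0.371 × 0.254 = 0.0942.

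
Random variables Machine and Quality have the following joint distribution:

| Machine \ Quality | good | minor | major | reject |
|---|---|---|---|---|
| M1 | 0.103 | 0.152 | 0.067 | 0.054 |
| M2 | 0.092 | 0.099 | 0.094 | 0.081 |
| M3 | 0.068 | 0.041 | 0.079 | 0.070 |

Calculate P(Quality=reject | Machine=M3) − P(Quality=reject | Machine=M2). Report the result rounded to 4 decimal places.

0.0500

P(Machine=M3) = 0.068 + 0.041 + 0.079 + 0.070 = 0.258; P(Quality=reject | Machine=M3) = 0.070/0.258 = 0.27132.
P(Machine=M2) = 0.092 + 0.099 + 0.094 + 0.081 = 0.366; P(Quality=reject | Machine=M2) = 0.081/0.366 = 0.22131.
Difference = 0.0500.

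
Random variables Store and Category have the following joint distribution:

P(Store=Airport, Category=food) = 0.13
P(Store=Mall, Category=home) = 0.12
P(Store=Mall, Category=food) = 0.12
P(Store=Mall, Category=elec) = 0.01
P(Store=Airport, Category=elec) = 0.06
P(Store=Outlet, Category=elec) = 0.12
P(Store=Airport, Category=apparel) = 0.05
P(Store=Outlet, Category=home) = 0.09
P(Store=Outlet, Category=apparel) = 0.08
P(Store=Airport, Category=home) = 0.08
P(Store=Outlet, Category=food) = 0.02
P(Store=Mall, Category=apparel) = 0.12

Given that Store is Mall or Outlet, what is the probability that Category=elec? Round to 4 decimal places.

0.1912

P(Store=Mall) = 0.12 + 0.12 + 0.01 + 0.12 = 0.37.
P(Store=Outlet) = 0.02 + 0.08 + 0.12 + 0.09 = 0.31.
P(Store ∈ {Mall, Outlet}) = 0.37 + 0.31 = 0.68; P(Category=elec, Store ∈ {Mall, Outlet}) = 0.01 + 0.12 = 0.13.
P(Category=elec | Store ∈ {Mall, Outlet}) = 0.13/0.68 = 0.1912.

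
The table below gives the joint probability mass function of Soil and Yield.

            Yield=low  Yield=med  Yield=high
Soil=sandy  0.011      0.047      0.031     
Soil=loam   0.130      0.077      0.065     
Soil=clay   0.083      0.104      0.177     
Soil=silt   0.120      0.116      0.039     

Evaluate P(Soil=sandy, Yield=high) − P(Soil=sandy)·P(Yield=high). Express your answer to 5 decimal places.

0.00323

P(Soil=sandy) = 0.011 + 0.047 + 0.031 = 0.089.
P(Yield=high) = 0.031 + 0.065 + 0.177 + 0.039 = 0.312.
P(Soil=sandy, Yield=high) − P(Soil=sandy)P(Yield=high) = 0.031 − 0.089×0.312 = 0.00323.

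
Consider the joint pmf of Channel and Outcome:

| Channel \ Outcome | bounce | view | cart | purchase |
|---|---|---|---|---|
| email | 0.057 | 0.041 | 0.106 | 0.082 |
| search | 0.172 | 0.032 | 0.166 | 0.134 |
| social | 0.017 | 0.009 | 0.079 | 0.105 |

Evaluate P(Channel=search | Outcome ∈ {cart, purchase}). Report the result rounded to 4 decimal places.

0.4464

P(Outcome=cart) = 0.106 + 0.166 + 0.079 = 0.351.
P(Outcome=purchase) = 0.082 + 0.134 + 0.105 = 0.321.
P(Outcome ∈ {cart, purchase}) = 0.351 + 0.321 = 0.672; P(Channel=search, Outcome ∈ {cart, purchase}) = 0.166 + 0.134 = 0.300.
P(Channel=search | Outcome ∈ {cart, purchase}) = 0.300/0.672 = 0.4464.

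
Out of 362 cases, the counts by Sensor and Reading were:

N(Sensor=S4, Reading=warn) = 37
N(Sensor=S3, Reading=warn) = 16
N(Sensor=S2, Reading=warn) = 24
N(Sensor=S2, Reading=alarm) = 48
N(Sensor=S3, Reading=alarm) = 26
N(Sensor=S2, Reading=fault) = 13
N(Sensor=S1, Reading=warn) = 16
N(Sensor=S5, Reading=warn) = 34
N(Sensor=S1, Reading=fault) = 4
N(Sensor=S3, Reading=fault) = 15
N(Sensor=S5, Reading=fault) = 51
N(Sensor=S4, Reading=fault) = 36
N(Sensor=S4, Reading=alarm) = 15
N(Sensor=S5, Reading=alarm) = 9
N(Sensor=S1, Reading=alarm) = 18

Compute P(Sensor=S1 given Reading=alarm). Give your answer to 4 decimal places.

Total with Reading=alarm: 18 + 48 + 26 + 15 + 9 = 116.
P(Sensor=S1 | Reading=alarm) = 18/116 = 0.1552.

0.1552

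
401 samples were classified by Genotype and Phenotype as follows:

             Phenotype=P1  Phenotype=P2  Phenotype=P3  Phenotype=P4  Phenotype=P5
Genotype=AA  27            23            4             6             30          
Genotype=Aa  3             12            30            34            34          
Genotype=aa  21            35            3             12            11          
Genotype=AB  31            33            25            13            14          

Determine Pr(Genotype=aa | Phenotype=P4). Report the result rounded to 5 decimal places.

0.18462

Total with Phenotype=P4: 6 + 34 + 12 + 13 = 65.
P(Genotype=aa | Phenotype=P4) = 12/65 = 0.18462.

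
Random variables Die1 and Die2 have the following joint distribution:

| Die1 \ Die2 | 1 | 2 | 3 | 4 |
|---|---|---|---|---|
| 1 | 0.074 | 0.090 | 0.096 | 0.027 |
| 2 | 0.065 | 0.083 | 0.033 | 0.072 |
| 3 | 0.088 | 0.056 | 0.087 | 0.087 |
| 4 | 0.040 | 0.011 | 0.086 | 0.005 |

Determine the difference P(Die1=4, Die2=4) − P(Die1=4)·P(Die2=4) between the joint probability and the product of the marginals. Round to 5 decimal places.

P(Die1=4) = 0.040 + 0.011 + 0.086 + 0.005 = 0.142.
P(Die2=4) = 0.027 + 0.072 + 0.087 + 0.005 = 0.191.
P(Die1=4, Die2=4) − P(Die1=4)P(Die2=4) = 0.005 − 0.142×0.191 = -0.02212.

-0.02212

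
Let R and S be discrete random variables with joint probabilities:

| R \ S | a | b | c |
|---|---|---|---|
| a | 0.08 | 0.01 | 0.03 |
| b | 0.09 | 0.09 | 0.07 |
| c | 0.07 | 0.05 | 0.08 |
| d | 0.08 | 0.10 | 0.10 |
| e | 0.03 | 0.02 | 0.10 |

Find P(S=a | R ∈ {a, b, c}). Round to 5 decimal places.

P(R=a) = 0.08 + 0.01 + 0.03 = 0.12.
P(R=b) = 0.09 + 0.09 + 0.07 = 0.25.
P(R=c) = 0.07 + 0.05 + 0.08 = 0.20.
P(R ∈ {a, b, c}) = 0.12 + 0.25 + 0.20 = 0.57; P(S=a, R ∈ {a, b, c}) = 0.08 + 0.09 + 0.07 = 0.24.
P(S=a | R ∈ {a, b, c}) = 0.24/0.57 = 0.42105.

0.42105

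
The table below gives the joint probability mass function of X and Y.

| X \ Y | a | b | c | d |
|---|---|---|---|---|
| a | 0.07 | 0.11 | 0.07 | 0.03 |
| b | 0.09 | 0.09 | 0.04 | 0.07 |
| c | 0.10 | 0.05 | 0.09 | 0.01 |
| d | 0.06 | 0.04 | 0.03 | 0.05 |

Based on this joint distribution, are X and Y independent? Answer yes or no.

P(X=c) = 0.25 and P(Y=c) = 0.23, so their product is 0.0575, but P(X=c, Y=c) = 0.09. Since these differ, X and Y are not independent.

no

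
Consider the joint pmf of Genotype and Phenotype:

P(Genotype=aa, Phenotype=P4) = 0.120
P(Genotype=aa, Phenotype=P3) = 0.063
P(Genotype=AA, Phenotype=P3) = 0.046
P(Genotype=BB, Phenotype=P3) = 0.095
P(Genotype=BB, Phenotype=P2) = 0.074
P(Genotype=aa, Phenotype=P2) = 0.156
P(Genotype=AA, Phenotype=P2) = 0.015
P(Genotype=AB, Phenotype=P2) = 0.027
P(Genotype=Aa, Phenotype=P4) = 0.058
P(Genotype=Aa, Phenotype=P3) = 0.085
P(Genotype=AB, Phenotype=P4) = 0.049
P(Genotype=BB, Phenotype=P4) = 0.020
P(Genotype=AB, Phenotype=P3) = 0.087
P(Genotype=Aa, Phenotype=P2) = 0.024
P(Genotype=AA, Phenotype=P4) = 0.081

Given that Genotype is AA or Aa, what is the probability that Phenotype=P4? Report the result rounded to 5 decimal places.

0.44984

P(Genotype=AA) = 0.015 + 0.046 + 0.081 = 0.142.
P(Genotype=Aa) = 0.024 + 0.085 + 0.058 = 0.167.
P(Genotype ∈ {AA, Aa}) = 0.142 + 0.167 = 0.309; P(Phenotype=P4, Genotype ∈ {AA, Aa}) = 0.081 + 0.058 = 0.139.
P(Phenotype=P4 | Genotype ∈ {AA, Aa}) = 0.139/0.309 = 0.44984.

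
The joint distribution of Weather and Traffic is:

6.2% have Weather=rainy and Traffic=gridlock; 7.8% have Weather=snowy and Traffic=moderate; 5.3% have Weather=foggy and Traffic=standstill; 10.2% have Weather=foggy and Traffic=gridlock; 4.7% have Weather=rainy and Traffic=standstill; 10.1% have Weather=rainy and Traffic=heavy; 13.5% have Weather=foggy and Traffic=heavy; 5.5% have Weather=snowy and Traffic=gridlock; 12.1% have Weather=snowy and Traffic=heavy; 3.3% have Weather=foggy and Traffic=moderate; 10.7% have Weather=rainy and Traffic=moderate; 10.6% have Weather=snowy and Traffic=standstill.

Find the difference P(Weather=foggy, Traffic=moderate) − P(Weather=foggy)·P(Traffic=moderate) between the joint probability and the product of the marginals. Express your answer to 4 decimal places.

P(Weather=foggy) = 0.033 + 0.135 + 0.102 + 0.053 = 0.323.
P(Traffic=moderate) = 0.107 + 0.078 + 0.033 = 0.218.
P(Weather=foggy, Traffic=moderate) − P(Weather=foggy)P(Traffic=moderate) = 0.033 − 0.323×0.218 = -0.0374.

-0.0374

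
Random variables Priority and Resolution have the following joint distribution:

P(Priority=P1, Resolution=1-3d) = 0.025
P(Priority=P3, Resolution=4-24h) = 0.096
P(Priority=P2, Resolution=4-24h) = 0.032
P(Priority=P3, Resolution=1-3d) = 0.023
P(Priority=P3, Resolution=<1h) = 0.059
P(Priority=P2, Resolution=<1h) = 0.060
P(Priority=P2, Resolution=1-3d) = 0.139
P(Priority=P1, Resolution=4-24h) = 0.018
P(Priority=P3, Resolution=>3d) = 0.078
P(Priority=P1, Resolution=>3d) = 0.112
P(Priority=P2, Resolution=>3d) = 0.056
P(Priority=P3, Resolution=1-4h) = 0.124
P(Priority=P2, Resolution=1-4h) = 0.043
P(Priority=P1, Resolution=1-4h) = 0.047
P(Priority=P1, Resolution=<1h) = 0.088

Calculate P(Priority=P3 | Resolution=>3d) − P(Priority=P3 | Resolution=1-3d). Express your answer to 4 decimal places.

P(Resolution=>3d) = 0.112 + 0.056 + 0.078 = 0.246; P(Priority=P3 | Resolution=>3d) = 0.078/0.246 = 0.31707.
P(Resolution=1-3d) = 0.025 + 0.139 + 0.023 = 0.187; P(Priority=P3 | Resolution=1-3d) = 0.023/0.187 = 0.12299.
Difference = 0.1941.

0.1941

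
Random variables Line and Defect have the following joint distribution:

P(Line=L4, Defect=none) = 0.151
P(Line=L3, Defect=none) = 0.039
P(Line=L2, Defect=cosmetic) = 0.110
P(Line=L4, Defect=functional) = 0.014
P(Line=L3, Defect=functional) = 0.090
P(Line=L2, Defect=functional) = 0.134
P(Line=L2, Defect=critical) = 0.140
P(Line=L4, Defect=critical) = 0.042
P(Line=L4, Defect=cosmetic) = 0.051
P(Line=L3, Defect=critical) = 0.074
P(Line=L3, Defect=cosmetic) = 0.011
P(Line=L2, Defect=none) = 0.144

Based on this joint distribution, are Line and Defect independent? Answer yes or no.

no

P(Line=L4) = 0.258 and P(Defect=none) = 0.334, so their product is 0.08617, but P(Line=L4, Defect=none) = 0.151. Since these differ, Line and Defect are not independent.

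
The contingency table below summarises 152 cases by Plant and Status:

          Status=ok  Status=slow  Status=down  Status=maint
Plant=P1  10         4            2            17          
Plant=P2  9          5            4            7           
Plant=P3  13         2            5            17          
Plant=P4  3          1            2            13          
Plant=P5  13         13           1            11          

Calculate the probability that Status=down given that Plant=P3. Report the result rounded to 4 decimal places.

0.1351

Total with Plant=P3: 13 + 2 + 5 + 17 = 37.
P(Status=down | Plant=P3) = 5/37 = 0.1351.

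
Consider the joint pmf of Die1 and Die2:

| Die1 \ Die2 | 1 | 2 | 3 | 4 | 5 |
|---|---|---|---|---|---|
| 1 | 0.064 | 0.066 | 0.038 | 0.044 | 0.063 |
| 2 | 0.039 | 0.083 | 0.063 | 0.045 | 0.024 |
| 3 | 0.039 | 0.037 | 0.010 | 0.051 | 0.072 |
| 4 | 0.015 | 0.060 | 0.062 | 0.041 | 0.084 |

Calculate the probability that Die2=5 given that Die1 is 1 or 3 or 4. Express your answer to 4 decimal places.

0.2936

P(Die1=1) = 0.064 + 0.066 + 0.038 + 0.044 + 0.063 = 0.275.
P(Die1=3) = 0.039 + 0.037 + 0.010 + 0.051 + 0.072 = 0.209.
P(Die1=4) = 0.015 + 0.060 + 0.062 + 0.041 + 0.084 = 0.262.
P(Die1 ∈ {1, 3, 4}) = 0.275 + 0.209 + 0.262 = 0.746; P(Die2=5, Die1 ∈ {1, 3, 4}) = 0.063 + 0.072 + 0.084 = 0.219.
P(Die2=5 | Die1 ∈ {1, 3, 4}) = 0.219/0.746 = 0.2936.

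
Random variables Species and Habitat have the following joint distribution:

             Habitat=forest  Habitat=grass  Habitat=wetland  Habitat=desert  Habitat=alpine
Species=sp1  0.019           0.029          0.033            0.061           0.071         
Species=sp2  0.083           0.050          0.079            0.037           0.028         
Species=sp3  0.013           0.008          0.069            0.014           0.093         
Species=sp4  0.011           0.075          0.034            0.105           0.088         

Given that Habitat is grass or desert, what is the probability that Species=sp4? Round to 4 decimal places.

P(Habitat=grass) = 0.029 + 0.050 + 0.008 + 0.075 = 0.162.
P(Habitat=desert) = 0.061 + 0.037 + 0.014 + 0.105 = 0.217.
P(Habitat ∈ {grass, desert}) = 0.162 + 0.217 = 0.379; P(Species=sp4, Habitat ∈ {grass, desert}) = 0.075 + 0.105 = 0.180.
P(Species=sp4 | Habitat ∈ {grass, desert}) = 0.180/0.379 = 0.4749.

0.4749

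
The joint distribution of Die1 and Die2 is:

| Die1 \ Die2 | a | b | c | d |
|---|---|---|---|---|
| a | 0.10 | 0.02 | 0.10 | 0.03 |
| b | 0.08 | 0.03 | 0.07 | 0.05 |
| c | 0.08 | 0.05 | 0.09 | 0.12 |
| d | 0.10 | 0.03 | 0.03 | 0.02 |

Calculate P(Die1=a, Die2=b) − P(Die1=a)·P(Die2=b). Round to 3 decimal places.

P(Die1=a) = 0.10 + 0.02 + 0.10 + 0.03 = 0.25.
P(Die2=b) = 0.02 + 0.03 + 0.05 + 0.03 = 0.13.
P(Die1=a, Die2=b) − P(Die1=a)P(Die2=b) = 0.02 − 0.25×0.13 = -0.013.

-0.013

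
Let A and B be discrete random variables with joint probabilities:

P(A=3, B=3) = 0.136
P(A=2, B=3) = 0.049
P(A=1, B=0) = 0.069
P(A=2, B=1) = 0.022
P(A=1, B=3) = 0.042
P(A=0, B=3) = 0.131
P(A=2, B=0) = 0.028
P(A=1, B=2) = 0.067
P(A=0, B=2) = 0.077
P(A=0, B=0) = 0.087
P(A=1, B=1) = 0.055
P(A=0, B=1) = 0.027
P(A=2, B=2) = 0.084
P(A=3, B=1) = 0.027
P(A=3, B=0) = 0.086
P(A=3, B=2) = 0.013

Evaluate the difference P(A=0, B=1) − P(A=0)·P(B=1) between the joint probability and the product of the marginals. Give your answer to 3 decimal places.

-0.015

P(A=0) = 0.087 + 0.027 + 0.077 + 0.131 = 0.322.
P(B=1) = 0.027 + 0.055 + 0.022 + 0.027 = 0.131.
P(A=0, B=1) − P(A=0)P(B=1) = 0.027 − 0.322×0.131 = -0.015.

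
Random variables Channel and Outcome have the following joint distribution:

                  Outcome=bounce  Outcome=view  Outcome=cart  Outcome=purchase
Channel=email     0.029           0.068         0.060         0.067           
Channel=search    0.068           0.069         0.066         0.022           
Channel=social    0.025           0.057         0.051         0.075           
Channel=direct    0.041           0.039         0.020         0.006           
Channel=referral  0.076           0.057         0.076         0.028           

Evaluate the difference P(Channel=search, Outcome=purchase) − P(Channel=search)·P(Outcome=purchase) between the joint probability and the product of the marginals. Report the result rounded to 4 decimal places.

P(Channel=search) = 0.068 + 0.069 + 0.066 + 0.022 = 0.225.
P(Outcome=purchase) = 0.067 + 0.022 + 0.075 + 0.006 + 0.028 = 0.198.
P(Channel=search, Outcome=purchase) − P(Channel=search)P(Outcome=purchase) = 0.022 − 0.225×0.198 = -0.0226.

-0.0226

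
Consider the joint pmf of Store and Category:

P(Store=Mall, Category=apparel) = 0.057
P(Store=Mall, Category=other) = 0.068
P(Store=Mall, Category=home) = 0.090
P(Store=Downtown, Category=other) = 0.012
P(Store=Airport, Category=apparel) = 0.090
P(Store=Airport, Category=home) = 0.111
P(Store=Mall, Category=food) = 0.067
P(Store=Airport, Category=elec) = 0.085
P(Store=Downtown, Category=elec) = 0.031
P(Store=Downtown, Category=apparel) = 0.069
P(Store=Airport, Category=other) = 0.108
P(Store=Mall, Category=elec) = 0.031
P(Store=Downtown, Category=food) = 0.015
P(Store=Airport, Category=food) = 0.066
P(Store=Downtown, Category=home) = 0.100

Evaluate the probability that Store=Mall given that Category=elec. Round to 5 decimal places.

0.21088

P(Category=elec) = 0.031 + 0.031 + 0.085 = 0.147.
P(Store=Mall | Category=elec) = 0.031/0.147 = 0.21088.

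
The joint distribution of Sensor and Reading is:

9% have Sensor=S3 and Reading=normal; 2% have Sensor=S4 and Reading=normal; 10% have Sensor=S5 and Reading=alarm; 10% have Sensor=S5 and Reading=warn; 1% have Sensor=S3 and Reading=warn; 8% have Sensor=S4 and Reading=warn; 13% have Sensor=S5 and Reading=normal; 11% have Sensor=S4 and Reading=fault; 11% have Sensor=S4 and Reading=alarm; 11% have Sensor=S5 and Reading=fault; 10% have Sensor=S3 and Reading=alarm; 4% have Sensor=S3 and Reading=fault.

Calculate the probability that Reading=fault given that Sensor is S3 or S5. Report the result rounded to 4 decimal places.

0.2206

P(Sensor=S3) = 0.09 + 0.01 + 0.10 + 0.04 = 0.24.
P(Sensor=S5) = 0.13 + 0.10 + 0.10 + 0.11 = 0.44.
P(Sensor ∈ {S3, S5}) = 0.24 + 0.44 = 0.68; P(Reading=fault, Sensor ∈ {S3, S5}) = 0.04 + 0.11 = 0.15.
P(Reading=fault | Sensor ∈ {S3, S5}) = 0.15/0.68 = 0.2206.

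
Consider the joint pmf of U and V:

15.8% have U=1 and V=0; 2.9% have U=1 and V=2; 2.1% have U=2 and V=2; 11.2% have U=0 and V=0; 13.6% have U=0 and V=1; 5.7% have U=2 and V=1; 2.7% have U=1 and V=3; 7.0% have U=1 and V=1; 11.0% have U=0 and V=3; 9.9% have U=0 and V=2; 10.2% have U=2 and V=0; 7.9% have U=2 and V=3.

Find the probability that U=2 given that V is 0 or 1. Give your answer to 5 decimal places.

0.25039

P(V=0) = 0.112 + 0.158 + 0.102 = 0.372.
P(V=1) = 0.136 + 0.070 + 0.057 = 0.263.
P(V ∈ {0, 1}) = 0.372 + 0.263 = 0.635; P(U=2, V ∈ {0, 1}) = 0.102 + 0.057 = 0.159.
P(U=2 | V ∈ {0, 1}) = 0.159/0.635 = 0.25039.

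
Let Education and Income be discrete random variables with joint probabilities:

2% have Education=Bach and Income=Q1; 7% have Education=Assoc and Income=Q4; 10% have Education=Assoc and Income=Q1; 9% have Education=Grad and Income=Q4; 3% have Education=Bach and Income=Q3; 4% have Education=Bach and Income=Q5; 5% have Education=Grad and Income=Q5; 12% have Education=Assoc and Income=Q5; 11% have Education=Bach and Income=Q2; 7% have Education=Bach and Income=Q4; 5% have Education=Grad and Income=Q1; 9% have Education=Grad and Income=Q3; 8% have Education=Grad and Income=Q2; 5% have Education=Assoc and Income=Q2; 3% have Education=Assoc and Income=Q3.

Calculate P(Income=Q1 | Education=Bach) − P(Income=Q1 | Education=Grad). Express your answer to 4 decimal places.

-0.0648

P(Education=Bach) = 0.02 + 0.11 + 0.03 + 0.07 + 0.04 = 0.27; P(Income=Q1 | Education=Bach) = 0.02/0.27 = 0.07407.
P(Education=Grad) = 0.05 + 0.08 + 0.09 + 0.09 + 0.05 = 0.36; P(Income=Q1 | Education=Grad) = 0.05/0.36 = 0.13889.
Difference = -0.0648.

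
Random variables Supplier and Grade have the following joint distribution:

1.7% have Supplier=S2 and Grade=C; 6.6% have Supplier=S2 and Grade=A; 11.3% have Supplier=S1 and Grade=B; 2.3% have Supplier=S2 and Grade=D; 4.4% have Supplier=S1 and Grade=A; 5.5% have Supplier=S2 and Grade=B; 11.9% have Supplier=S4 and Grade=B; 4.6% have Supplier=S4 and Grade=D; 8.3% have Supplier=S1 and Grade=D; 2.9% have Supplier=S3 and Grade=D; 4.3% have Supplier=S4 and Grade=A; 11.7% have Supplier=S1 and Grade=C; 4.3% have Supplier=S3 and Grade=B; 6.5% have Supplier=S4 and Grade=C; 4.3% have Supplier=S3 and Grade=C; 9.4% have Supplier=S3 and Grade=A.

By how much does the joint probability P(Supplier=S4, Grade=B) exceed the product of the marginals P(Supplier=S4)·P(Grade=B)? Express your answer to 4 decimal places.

0.0289

P(Supplier=S4) = 0.043 + 0.119 + 0.065 + 0.046 = 0.273.
P(Grade=B) = 0.113 + 0.055 + 0.043 + 0.119 = 0.330.
P(Supplier=S4, Grade=B) − P(Supplier=S4)P(Grade=B) = 0.119 − 0.273×0.330 = 0.0289.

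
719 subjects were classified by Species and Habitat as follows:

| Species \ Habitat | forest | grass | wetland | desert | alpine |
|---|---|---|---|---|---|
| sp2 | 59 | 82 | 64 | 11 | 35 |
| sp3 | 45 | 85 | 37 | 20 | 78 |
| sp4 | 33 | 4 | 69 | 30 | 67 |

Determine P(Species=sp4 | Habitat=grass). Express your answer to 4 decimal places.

0.0234

Total with Habitat=grass: 82 + 85 + 4 = 171.
P(Species=sp4 | Habitat=grass) = 4/171 = 0.0234.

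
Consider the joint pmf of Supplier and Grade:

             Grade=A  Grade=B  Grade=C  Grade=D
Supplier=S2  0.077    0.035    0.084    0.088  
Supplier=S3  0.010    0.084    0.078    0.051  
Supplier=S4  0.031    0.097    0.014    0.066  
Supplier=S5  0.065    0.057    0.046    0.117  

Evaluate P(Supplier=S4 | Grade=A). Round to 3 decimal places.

P(Grade=A) = 0.077 + 0.010 + 0.031 + 0.065 = 0.183.
P(Supplier=S4 | Grade=A) = 0.031/0.183 = 0.169.

0.169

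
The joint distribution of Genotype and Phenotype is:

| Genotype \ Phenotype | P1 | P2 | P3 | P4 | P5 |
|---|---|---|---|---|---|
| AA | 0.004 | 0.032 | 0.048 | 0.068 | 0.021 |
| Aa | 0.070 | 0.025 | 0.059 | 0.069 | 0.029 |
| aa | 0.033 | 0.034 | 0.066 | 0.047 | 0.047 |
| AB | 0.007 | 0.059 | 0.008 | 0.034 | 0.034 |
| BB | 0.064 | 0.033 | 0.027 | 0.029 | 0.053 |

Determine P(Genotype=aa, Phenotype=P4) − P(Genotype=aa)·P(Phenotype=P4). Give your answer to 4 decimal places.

P(Genotype=aa) = 0.033 + 0.034 + 0.066 + 0.047 + 0.047 = 0.227.
P(Phenotype=P4) = 0.068 + 0.069 + 0.047 + 0.034 + 0.029 = 0.247.
P(Genotype=aa, Phenotype=P4) − P(Genotype=aa)P(Phenotype=P4) = 0.047 − 0.227×0.247 = -0.0091.

-0.0091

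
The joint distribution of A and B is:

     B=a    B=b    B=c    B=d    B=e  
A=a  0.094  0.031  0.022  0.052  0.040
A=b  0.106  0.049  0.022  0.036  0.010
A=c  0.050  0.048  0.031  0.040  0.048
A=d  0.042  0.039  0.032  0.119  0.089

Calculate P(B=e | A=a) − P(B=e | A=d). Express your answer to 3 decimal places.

P(A=a) = 0.094 + 0.031 + 0.022 + 0.052 + 0.040 = 0.239; P(B=e | A=a) = 0.040/0.239 = 0.1674.
P(A=d) = 0.042 + 0.039 + 0.032 + 0.119 + 0.089 = 0.321; P(B=e | A=d) = 0.089/0.321 = 0.2773.
Difference = -0.110.

-0.110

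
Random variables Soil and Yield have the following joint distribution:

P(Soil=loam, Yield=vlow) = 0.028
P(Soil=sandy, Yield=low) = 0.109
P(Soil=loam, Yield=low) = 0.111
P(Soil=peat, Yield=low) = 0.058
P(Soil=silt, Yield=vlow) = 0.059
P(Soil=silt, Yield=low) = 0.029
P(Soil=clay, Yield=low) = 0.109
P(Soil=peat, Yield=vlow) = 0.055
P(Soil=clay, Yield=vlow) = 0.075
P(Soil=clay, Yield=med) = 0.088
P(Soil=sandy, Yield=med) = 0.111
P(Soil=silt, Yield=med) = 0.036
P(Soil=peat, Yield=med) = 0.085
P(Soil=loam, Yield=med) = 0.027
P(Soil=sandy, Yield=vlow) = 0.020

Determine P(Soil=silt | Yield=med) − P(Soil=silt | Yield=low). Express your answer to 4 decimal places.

0.0340

P(Yield=med) = 0.111 + 0.027 + 0.088 + 0.036 + 0.085 = 0.347; P(Soil=silt | Yield=med) = 0.036/0.347 = 0.10375.
P(Yield=low) = 0.109 + 0.111 + 0.109 + 0.029 + 0.058 = 0.416; P(Soil=silt | Yield=low) = 0.029/0.416 = 0.06971.
Difference = 0.0340.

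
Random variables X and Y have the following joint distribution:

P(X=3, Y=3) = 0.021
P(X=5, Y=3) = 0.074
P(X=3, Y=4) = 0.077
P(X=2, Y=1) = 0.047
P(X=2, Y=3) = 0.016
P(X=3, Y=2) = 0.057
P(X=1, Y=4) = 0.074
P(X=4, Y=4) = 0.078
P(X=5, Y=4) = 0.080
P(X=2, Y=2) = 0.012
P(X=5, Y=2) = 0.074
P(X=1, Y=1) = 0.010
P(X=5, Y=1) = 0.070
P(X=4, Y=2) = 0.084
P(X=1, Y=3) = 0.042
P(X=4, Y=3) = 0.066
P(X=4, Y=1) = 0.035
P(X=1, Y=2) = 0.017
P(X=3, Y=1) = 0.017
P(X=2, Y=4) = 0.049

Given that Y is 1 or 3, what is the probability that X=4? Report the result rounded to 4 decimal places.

P(Y=1) = 0.010 + 0.047 + 0.017 + 0.035 + 0.070 = 0.179.
P(Y=3) = 0.042 + 0.016 + 0.021 + 0.066 + 0.074 = 0.219.
P(Y ∈ {1, 3}) = 0.179 + 0.219 = 0.398; P(X=4, Y ∈ {1, 3}) = 0.035 + 0.066 = 0.101.
P(X=4 | Y ∈ {1, 3}) = 0.101/0.398 = 0.2538.

0.2538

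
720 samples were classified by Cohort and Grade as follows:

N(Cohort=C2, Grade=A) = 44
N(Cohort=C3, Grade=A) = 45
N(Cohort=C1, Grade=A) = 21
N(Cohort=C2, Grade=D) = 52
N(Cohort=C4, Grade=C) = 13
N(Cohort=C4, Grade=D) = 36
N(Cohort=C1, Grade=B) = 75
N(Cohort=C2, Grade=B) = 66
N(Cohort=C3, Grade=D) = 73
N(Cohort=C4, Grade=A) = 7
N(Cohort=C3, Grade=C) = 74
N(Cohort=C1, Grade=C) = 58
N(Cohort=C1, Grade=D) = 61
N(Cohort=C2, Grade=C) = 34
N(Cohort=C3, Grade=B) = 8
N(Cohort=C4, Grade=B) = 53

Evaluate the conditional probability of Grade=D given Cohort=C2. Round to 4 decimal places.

Total with Cohort=C2: 44 + 66 + 34 + 52 = 196.
P(Grade=D | Cohort=C2) = 52/196 = 0.2653.

0.2653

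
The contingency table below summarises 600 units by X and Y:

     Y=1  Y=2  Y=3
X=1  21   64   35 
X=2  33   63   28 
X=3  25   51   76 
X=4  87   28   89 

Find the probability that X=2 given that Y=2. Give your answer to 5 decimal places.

Total with Y=2: 64 + 63 + 51 + 28 = 206.
P(X=2 | Y=2) = 63/206 = 0.30583.

0.30583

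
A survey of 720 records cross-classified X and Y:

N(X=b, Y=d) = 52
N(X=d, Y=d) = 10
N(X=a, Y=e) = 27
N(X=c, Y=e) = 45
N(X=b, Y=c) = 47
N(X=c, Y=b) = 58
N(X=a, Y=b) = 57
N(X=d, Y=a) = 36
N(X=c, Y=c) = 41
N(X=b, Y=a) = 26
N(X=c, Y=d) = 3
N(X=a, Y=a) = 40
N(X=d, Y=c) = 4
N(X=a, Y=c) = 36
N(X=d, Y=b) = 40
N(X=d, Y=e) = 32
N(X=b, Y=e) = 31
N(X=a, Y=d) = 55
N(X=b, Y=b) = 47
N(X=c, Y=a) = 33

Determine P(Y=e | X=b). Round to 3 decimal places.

0.153

Total with X=b: 26 + 47 + 47 + 52 + 31 = 203.
P(Y=e | X=b) = 31/203 = 0.153.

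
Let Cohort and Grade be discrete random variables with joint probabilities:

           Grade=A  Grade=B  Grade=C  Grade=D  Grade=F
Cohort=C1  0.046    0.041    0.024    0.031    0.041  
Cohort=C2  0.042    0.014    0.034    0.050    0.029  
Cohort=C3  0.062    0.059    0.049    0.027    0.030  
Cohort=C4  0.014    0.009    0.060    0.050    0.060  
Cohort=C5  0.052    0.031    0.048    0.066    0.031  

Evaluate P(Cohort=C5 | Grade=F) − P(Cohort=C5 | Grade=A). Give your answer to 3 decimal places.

P(Grade=F) = 0.041 + 0.029 + 0.030 + 0.060 + 0.031 = 0.191; P(Cohort=C5 | Grade=F) = 0.031/0.191 = 0.1623.
P(Grade=A) = 0.046 + 0.042 + 0.062 + 0.014 + 0.052 = 0.216; P(Cohort=C5 | Grade=A) = 0.052/0.216 = 0.2407.
Difference = -0.078.

-0.078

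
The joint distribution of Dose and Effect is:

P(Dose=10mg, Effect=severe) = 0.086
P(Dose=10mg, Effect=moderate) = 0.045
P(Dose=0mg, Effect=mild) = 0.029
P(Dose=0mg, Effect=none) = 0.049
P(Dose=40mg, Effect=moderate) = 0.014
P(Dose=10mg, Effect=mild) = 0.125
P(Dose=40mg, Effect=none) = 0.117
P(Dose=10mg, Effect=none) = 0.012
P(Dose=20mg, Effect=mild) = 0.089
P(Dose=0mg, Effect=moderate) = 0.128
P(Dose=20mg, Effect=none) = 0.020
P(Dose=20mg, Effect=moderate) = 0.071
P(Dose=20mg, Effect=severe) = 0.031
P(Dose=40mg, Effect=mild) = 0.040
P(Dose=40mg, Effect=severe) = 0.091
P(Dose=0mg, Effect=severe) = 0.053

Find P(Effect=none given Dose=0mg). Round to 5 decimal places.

P(Dose=0mg) = 0.049 + 0.029 + 0.128 + 0.053 = 0.259.
P(Effect=none | Dose=0mg) = 0.049/0.259 = 0.18919.

0.18919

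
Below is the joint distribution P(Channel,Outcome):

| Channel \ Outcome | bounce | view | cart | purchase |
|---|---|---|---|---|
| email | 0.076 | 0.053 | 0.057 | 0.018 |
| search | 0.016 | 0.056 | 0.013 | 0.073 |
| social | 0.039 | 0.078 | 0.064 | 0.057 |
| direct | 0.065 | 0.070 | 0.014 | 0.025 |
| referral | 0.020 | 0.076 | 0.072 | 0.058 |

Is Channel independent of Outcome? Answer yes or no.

P(Channel=search) = 0.158 and P(Outcome=purchase) = 0.231, so their product is 0.03650, but P(Channel=search, Outcome=purchase) = 0.073. Since these differ, Channel and Outcome are not independent.

no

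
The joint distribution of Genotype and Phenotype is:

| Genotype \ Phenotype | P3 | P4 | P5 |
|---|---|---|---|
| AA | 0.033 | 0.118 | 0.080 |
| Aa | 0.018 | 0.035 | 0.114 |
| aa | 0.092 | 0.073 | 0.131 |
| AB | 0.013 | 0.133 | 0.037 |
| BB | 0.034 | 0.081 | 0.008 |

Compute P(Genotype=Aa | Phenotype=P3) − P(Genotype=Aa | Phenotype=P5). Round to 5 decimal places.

P(Phenotype=P3) = 0.033 + 0.018 + 0.092 + 0.013 + 0.034 = 0.190; P(Genotype=Aa | Phenotype=P3) = 0.018/0.190 = 0.094737.
P(Phenotype=P5) = 0.080 + 0.114 + 0.131 + 0.037 + 0.008 = 0.370; P(Genotype=Aa | Phenotype=P5) = 0.114/0.370 = 0.308108.
Difference = -0.21337.

-0.21337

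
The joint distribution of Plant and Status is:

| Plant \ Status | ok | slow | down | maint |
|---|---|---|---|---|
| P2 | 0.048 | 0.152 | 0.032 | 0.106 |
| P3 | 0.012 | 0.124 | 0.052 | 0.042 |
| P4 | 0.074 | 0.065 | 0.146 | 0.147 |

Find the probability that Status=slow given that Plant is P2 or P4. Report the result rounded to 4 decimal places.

0.2818

P(Plant=P2) = 0.048 + 0.152 + 0.032 + 0.106 = 0.338.
P(Plant=P4) = 0.074 + 0.065 + 0.146 + 0.147 = 0.432.
P(Plant ∈ {P2, P4}) = 0.338 + 0.432 = 0.770; P(Status=slow, Plant ∈ {P2, P4}) = 0.152 + 0.065 = 0.217.
P(Status=slow | Plant ∈ {P2, P4}) = 0.217/0.770 = 0.2818.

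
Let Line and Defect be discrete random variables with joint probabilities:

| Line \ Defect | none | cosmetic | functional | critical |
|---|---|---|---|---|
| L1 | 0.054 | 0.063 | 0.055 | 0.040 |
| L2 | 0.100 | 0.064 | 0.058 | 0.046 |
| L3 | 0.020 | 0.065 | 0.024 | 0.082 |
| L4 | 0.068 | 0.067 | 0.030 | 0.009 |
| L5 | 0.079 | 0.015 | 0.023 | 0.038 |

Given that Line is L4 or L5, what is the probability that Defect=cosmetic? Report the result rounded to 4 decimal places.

0.2492

P(Line=L4) = 0.068 + 0.067 + 0.030 + 0.009 = 0.174.
P(Line=L5) = 0.079 + 0.015 + 0.023 + 0.038 = 0.155.
P(Line ∈ {L4, L5}) = 0.174 + 0.155 = 0.329; P(Defect=cosmetic, Line ∈ {L4, L5}) = 0.067 + 0.015 = 0.082.
P(Defect=cosmetic | Line ∈ {L4, L5}) = 0.082/0.329 = 0.2492.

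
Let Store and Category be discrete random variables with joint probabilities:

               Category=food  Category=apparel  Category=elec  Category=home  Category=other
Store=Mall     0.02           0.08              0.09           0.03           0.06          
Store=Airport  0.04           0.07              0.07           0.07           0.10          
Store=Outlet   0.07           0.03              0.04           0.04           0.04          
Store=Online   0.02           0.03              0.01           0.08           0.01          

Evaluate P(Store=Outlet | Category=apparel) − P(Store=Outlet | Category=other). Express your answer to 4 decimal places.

-0.0476

P(Category=apparel) = 0.08 + 0.07 + 0.03 + 0.03 = 0.21; P(Store=Outlet | Category=apparel) = 0.03/0.21 = 0.14286.
P(Category=other) = 0.06 + 0.10 + 0.04 + 0.01 = 0.21; P(Store=Outlet | Category=other) = 0.04/0.21 = 0.19048.
Difference = -0.0476.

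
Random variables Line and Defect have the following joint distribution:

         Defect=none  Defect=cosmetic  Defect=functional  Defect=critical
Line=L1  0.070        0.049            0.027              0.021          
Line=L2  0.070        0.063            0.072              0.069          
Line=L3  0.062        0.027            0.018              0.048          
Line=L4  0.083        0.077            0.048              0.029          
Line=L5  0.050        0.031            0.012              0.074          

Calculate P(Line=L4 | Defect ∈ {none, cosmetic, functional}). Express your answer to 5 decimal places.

0.27404

P(Defect=none) = 0.070 + 0.070 + 0.062 + 0.083 + 0.050 = 0.335.
P(Defect=cosmetic) = 0.049 + 0.063 + 0.027 + 0.077 + 0.031 = 0.247.
P(Defect=functional) = 0.027 + 0.072 + 0.018 + 0.048 + 0.012 = 0.177.
P(Defect ∈ {none, cosmetic, functional}) = 0.335 + 0.247 + 0.177 = 0.759; P(Line=L4, Defect ∈ {none, cosmetic, functional}) = 0.083 + 0.077 + 0.048 = 0.208.
P(Line=L4 | Defect ∈ {none, cosmetic, functional}) = 0.208/0.759 = 0.27404.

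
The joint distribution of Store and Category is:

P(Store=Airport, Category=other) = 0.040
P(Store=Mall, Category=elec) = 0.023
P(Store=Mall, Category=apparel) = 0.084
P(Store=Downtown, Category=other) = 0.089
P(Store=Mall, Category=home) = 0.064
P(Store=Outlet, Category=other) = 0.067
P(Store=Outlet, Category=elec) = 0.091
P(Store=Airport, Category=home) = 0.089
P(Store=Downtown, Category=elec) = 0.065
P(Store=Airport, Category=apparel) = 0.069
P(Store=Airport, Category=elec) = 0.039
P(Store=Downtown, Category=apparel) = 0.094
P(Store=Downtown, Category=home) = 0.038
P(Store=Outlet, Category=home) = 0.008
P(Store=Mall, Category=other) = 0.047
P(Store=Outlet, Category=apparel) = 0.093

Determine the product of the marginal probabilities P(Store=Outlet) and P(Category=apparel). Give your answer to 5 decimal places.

P(Store=Outlet) = 0.093 + 0.091 + 0.008 + 0.067 = 0.259.
P(Category=apparel) = 0.094 + 0.084 + 0.069 + 0.093 = 0.340.
Product: 0.259 × 0.340 = 0.08806.

0.08806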